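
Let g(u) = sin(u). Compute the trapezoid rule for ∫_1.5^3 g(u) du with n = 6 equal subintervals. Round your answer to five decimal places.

1.05520

Δu = (3 − 1.5)/6 = 0.25.
g(1.5) ≈ 0.99749, g(1.75) ≈ 0.98399, g(2) ≈ 0.90930, g(2.25) ≈ 0.77807, g(2.5) ≈ 0.59847, g(2.75) ≈ 0.38166, g(3) ≈ 0.14112.
T_6 = (Δu/2)·[g(u_0) + 2g(u_1) + ... + 2g(u_{5}) + g(u_6)].
Sum ≈ 1.05520.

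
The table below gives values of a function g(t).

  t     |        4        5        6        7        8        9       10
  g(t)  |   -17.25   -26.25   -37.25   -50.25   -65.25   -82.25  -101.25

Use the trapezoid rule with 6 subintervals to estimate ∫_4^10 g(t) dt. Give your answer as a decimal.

-320.5

Δt = 1.
T_6 = (1/2)·[(-17.25) + 2·(-26.25) + 2·(-37.25) + 2·(-50.25) + 2·(-65.25) + 2·(-82.25) + (-101.25)] = -320.5.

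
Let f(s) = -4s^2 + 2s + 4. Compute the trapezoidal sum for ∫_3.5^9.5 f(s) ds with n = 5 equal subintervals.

-989.76

Δs = (9.5 − 3.5)/5 = 1.2.
f(3.5) = -38, f(4.7) = -74.96, f(5.9) = -123.44, f(7.1) = -183.44, f(8.3) = -254.96, f(9.5) = -338.
T_5 = (Δs/2)·[f(s_0) + 2f(s_1) + ... + 2f(s_{4}) + f(s_5)].
Sum = -989.76.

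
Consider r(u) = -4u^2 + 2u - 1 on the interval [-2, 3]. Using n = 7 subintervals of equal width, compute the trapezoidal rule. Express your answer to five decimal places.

Δu = (3 − (-2))/7 = 5/7.
r(-2) = -21, r(-9/7) = -499/49, r(-4/7) = -169/49, r(1/7) = -39/49, r(6/7) = -109/49, r(11/7) = -379/49, r(16/7) = -849/49, r(3) = -31.
T_7 = (Δu/2)·[r(u_0) + 2r(u_1) + ... + 2r(u_{6}) + r(u_7)].
Sum ≈ -48.36735.

-48.36735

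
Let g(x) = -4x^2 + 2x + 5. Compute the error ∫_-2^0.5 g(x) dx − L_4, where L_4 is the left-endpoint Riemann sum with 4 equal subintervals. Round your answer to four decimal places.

6.9010

Exact integral: ∫_-2^0.5 g(x) dx ≈ -2.083333.
L_4 = -8.984375.
Error ≈ -2.083333 − (-8.984375) ≈ 6.9010.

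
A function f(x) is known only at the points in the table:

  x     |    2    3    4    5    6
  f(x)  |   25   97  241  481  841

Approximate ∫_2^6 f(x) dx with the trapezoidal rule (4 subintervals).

1252

Δx = 1.
T_4 = (1/2)·[25 + 2·97 + 2·241 + 2·481 + 841] = 1252.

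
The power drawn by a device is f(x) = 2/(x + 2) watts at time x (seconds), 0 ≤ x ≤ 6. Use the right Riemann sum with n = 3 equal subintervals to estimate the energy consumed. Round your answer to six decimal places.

2.166667

Δx = (6 − 0)/3 = 2.
Right endpoints: 2, 4, 6.
f(2) = 0.5, f(4) = 1/3, f(6) = 0.25.
Sum = Δx · [f(2) + f(4) + f(6)].
Sum ≈ 2.166667.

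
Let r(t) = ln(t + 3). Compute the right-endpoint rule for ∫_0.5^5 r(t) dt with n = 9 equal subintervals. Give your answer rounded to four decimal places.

Δt = (5 − 0.5)/9 = 0.5.
Right endpoints: 1, 1.5, 2, 2.5, 3, 3.5, 4, 4.5, 5.
r(1) ≈ 1.3863, r(1.5) ≈ 1.5041, r(2) ≈ 1.6094, r(2.5) ≈ 1.7047, r(3) ≈ 1.7918, r(3.5) ≈ 1.8718, r(4) ≈ 1.9459, r(4.5) ≈ 2.0149, r(5) ≈ 2.0794.
Sum = Δt · [r(1) + r(1.5) + r(2) + ...].
Sum ≈ 7.9542.

7.9542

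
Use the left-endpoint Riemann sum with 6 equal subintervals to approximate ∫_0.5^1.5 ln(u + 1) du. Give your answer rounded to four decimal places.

0.6393

Δu = (1.5 − 0.5)/6 = 1/6.
Left endpoints: 0.5, 2/3, 5/6, 1, 7/6, 4/3.
f(0.5) ≈ 0.4055, f(2/3) ≈ 0.5108, f(5/6) ≈ 0.6061, f(1) ≈ 0.6931, f(7/6) ≈ 0.7732, f(4/3) ≈ 0.8473.
Sum = Δu · [f(0.5) + f(2/3) + f(5/6) + ...].
Sum ≈ 0.6393.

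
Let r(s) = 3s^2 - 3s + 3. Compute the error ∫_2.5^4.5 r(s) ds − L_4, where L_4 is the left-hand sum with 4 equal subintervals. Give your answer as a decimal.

8.75

Exact integral: ∫_2.5^4.5 r(s) ds = 60.5.
L_4 = 51.75.
Error = 60.5 − 51.75 = 8.75.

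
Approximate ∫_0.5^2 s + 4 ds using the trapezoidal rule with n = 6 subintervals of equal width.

7.875

Δs = (2 − 0.5)/6 = 0.25.
f(0.5) = 4.5, f(0.75) = 4.75, f(1) = 5, f(1.25) = 5.25, f(1.5) = 5.5, f(1.75) = 5.75, f(2) = 6.
T_6 = (Δs/2)·[f(s_0) + 2f(s_1) + ... + 2f(s_{5}) + f(s_6)].
Sum = 7.875.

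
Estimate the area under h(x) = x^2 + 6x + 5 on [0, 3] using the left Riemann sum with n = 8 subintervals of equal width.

Δx = (3 − 0)/8 = 0.375.
Left endpoints: 0, 0.375, 0.75, 1.125, 1.5, 1.875, 2.25, 2.625.
h(0) = 5, h(0.375) = 7.390625, h(0.75) = 10.0625, h(1.125) = 13.015625, h(1.5) = 16.25, h(1.875) = 19.765625, h(2.25) = 23.5625, h(2.625) = 27.640625.
Sum = Δx · [h(0) + h(0.375) + h(0.75) + ...].
Sum = 46.0078125.

46.0078125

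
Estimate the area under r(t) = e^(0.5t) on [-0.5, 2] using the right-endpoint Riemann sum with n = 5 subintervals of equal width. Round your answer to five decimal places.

4.38401

Δt = (2 − (-0.5))/5 = 0.5.
Right endpoints: 0, 0.5, 1, 1.5, 2.
r(0) ≈ 1.00000, r(0.5) ≈ 1.28403, r(1) ≈ 1.64872, r(1.5) ≈ 2.11700, r(2) ≈ 2.71828.
Sum = Δt · [r(0) + r(0.5) + r(1) + r(1.5) + r(2)].
Sum ≈ 4.38401.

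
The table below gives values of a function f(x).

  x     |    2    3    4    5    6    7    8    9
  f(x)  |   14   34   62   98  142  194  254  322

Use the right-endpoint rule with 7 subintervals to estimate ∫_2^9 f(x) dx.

Δx = 1.
Sum = 1·[34 + 62 + 98 + 142 + 194 + 254 + 322] = 1106.

1106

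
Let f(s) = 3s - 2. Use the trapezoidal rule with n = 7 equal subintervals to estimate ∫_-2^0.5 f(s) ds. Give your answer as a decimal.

Δs = (0.5 − (-2))/7 = 5/14.
f(-2) = -8, f(-23/14) = -97/14, f(-9/7) = -41/7, f(-13/14) = -67/14, f(-4/7) = -26/7, f(-3/14) = -37/14, f(1/7) = -11/7, f(0.5) = -0.5.
T_7 = (Δs/2)·[f(s_0) + 2f(s_1) + ... + 2f(s_{6}) + f(s_7)].
Sum = -10.625.

-10.625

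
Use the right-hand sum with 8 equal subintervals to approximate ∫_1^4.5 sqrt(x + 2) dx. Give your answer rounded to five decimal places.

Δx = (4.5 − 1)/8 = 0.4375.
Right endpoints: 1.4375, 1.875, 2.3125, 2.75, 3.1875, 3.625, 4.0625, 4.5.
f(1.4375) ≈ 1.85405, f(1.875) ≈ 1.96850, f(2.3125) ≈ 2.07666, f(2.75) ≈ 2.17945, f(3.1875) ≈ 2.27761, f(3.625) ≈ 2.37171, f(4.0625) ≈ 2.46221, f(4.5) ≈ 2.54951.
Sum = Δx · [f(1.4375) + f(1.875) + f(2.3125) + ...].
Sum ≈ 7.76112.

7.76112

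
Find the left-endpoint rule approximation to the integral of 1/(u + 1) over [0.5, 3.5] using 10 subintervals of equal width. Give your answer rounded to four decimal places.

1.1682

Δu = (3.5 − 0.5)/10 = 0.3.
Left endpoints: 0.5, 0.8, 1.1, 1.4, 1.7, 2, 2.3, 2.6, 2.9, 3.2.
f(0.5) = 2/3, f(0.8) = 5/9, f(1.1) = 10/21, f(1.4) = 5/12, f(1.7) = 10/27, f(2) = 1/3, f(2.3) = 10/33, f(2.6) = 5/18, f(2.9) = 10/39, f(3.2) = 5/21.
Sum = Δu · [f(0.5) + f(0.8) + f(1.1) + ...].
Sum ≈ 1.1682.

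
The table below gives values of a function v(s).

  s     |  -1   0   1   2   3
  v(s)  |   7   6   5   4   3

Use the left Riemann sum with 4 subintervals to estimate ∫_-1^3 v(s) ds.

22

Δs = 1.
Sum = 1·[7 + 6 + 5 + 4] = 22.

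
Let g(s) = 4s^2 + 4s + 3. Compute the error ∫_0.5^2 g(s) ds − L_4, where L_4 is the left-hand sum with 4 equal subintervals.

Exact integral: ∫_0.5^2 g(s) ds = 22.5.
L_4 = 18.703125.
Error = 22.5 − 18.703125 = 3.796875.

3.796875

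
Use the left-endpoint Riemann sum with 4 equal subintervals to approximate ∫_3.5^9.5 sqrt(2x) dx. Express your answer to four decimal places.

Δx = (9.5 − 3.5)/4 = 1.5.
Left endpoints: 3.5, 5, 6.5, 8.
f(3.5) ≈ 2.6458, f(5) ≈ 3.1623, f(6.5) ≈ 3.6056, f(8) ≈ 4.0000.
Sum = Δx · [f(3.5) + f(5) + f(6.5) + f(8)].
Sum ≈ 20.1204.

20.1204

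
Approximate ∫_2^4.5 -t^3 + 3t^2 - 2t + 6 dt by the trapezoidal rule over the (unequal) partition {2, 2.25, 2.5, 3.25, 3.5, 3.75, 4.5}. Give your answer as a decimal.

Subinterval widths: 0.25, 0.25, 0.75, 0.25, 0.25, 0.75.
f(2) = 6, f(2.25) = 5.296875, f(2.5) = 4.125, f(3.25) = -3.140625, f(3.5) = -7.125, f(3.75) = -12.046875, f(4.5) = -33.375.
On each subinterval the trapezoid contributes (Δt_i/2)·[f(t_{i-1}) + f(t_i)].
Sum = -17.75390625.

-17.75390625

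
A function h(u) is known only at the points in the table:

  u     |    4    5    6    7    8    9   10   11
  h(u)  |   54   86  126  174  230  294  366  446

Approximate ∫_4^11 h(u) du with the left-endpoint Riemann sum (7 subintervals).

1330

Δu = 1.
Sum = 1·[54 + 86 + 126 + 174 + 230 + 294 + 366] = 1330.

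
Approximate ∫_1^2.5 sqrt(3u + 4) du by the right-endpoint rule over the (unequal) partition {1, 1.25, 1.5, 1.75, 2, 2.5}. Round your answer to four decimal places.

Subinterval widths: 0.25, 0.25, 0.25, 0.25, 0.5.
Right endpoints: 1.25, 1.5, 1.75, 2, 2.5.
f(1.25) ≈ 2.7839, f(1.5) ≈ 2.9155, f(1.75) ≈ 3.0414, f(2) ≈ 3.1623, f(2.5) ≈ 3.3912.
Sum = Σ Δu_i · f(u_i).
Sum ≈ 4.6713.

4.6713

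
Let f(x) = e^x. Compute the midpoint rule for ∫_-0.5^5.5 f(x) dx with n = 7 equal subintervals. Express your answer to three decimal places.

236.770

Δx = (5.5 − (-0.5))/7 = 6/7.
Midpoints: -1/14, 11/14, 23/14, 2.5, 47/14, 59/14, 71/14.
f(-1/14) ≈ 0.931, f(11/14) ≈ 2.194, f(23/14) ≈ 5.170, f(2.5) ≈ 12.182, f(47/14) ≈ 28.707, f(59/14) ≈ 67.646, f(71/14) ≈ 159.402.
Sum = Δx · [f(-1/14) + f(11/14) + f(23/14) + ...].
Sum ≈ 236.770.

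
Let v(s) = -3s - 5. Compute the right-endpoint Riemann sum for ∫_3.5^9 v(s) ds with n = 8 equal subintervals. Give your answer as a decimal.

Δs = (9 − 3.5)/8 = 0.6875.
Right endpoints: 4.1875, 4.875, 5.5625, 6.25, 6.9375, 7.625, 8.3125, 9.
v(4.1875) = -17.5625, v(4.875) = -19.625, v(5.5625) = -21.6875, v(6.25) = -23.75, v(6.9375) = -25.8125, v(7.625) = -27.875, v(8.3125) = -29.9375, v(9) = -32.
Sum = Δs · [v(4.1875) + v(4.875) + v(5.5625) + ...].
Sum = -136.296875.

-136.296875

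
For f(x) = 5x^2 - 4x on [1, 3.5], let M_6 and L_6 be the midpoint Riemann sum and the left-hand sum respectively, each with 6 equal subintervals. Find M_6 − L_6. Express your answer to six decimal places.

9.092882

M_6 ≈ 47.11082176.
L_6 ≈ 38.01793981.
M_6 − L_6 ≈ 9.092882.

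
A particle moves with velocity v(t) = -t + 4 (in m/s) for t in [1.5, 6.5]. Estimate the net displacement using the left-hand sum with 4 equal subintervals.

3.125

Δt = (6.5 − 1.5)/4 = 1.25.
Left endpoints: 1.5, 2.75, 4, 5.25.
v(1.5) = 2.5, v(2.75) = 1.25, v(4) = 0, v(5.25) = -1.25.
Sum = Δt · [v(1.5) + v(2.75) + v(4) + v(5.25)].
Sum = 3.125.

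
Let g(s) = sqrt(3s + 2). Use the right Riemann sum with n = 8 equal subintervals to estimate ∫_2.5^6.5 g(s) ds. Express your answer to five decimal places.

16.03202

Δs = (6.5 − 2.5)/8 = 0.5.
Right endpoints: 3, 3.5, 4, 4.5, 5, 5.5, 6, 6.5.
g(3) ≈ 3.31662, g(3.5) ≈ 3.53553, g(4) ≈ 3.74166, g(4.5) ≈ 3.93700, g(5) ≈ 4.12311, g(5.5) ≈ 4.30116, g(6) ≈ 4.47214, g(6.5) ≈ 4.63681.
Sum = Δs · [g(3) + g(3.5) + g(4) + ...].
Sum ≈ 16.03202.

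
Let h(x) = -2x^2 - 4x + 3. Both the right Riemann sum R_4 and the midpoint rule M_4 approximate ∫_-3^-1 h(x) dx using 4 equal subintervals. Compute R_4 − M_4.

1.75

R_4 = 6.5.
M_4 = 4.75.
R_4 − M_4 = 1.75.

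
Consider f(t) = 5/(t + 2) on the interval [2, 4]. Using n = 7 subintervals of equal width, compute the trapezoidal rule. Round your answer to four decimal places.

Δt = (4 − 2)/7 = 2/7.
f(2) = 1.25, f(16/7) = 7/6, f(18/7) = 1.09375, f(20/7) = 35/34, f(22/7) = 35/36, f(24/7) = 35/38, f(26/7) = 0.875, f(4) = 5/6.
T_7 = (Δt/2)·[f(t_0) + 2f(t_1) + ... + 2f(t_{6}) + f(t_7)].
Sum ≈ 2.0285.

2.0285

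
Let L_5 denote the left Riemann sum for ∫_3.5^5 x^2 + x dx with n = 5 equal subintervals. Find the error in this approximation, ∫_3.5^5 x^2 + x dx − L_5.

Exact integral: ∫_3.5^5 f(x) dx = 33.75.
L_5 = 31.635.
Error = 33.75 − 31.635 = 2.115.

2.115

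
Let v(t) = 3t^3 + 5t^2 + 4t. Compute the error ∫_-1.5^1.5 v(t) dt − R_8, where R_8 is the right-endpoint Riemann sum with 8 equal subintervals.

-6.3984375

Exact integral: ∫_-1.5^1.5 v(t) dt = 11.25.
R_8 = 17.6484375.
Error = 11.25 − 17.6484375 = -6.3984375.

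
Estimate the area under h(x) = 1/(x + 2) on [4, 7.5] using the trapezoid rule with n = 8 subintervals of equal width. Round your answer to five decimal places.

0.45980

Δx = (7.5 − 4)/8 = 0.4375.
h(4) = 1/6, h(4.4375) = 16/103, h(4.875) = 8/55, h(5.3125) = 16/117, h(5.75) = 4/31, h(6.1875) = 16/131, h(6.625) = 8/69, h(7.0625) = 16/145, h(7.5) = 2/19.
T_8 = (Δx/2)·[h(x_0) + 2h(x_1) + ... + 2h(x_{7}) + h(x_8)].
Sum ≈ 0.45980.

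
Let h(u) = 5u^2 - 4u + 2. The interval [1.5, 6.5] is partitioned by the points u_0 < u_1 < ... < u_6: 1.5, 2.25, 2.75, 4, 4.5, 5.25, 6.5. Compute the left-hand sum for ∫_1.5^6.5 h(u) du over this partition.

Subinterval widths: 0.75, 0.5, 1.25, 0.5, 0.75, 1.25.
Left endpoints: 1.5, 2.25, 2.75, 4, 4.5, 5.25.
h(1.5) = 7.25, h(2.25) = 18.3125, h(2.75) = 28.8125, h(4) = 66, h(4.5) = 85.25, h(5.25) = 118.8125.
Sum = Σ Δu_i · h(u_i).
Sum = 296.0625.

296.0625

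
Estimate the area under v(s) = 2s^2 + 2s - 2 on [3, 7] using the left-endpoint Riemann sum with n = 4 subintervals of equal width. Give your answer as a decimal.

Δs = (7 − 3)/4 = 1.
Left endpoints: 3, 4, 5, 6.
v(3) = 22, v(4) = 38, v(5) = 58, v(6) = 82.
Sum = Δs · [v(3) + v(4) + v(5) + v(6)].
Sum = 200.

200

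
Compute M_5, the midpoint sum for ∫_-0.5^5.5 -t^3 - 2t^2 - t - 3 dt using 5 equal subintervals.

-365.91

Δt = (5.5 − (-0.5))/5 = 1.2.
Midpoints: 0.1, 1.3, 2.5, 3.7, 4.9.
f(0.1) = -3.121, f(1.3) = -9.877, f(2.5) = -33.625, f(3.7) = -84.733, f(4.9) = -173.569.
Sum = Δt · [f(0.1) + f(1.3) + f(2.5) + f(3.7) + f(4.9)].
Sum = -365.91.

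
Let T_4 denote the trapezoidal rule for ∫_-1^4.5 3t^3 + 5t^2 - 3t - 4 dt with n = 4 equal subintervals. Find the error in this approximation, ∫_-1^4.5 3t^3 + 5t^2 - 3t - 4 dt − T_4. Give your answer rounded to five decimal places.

Exact integral: ∫_-1^4.5 f(t) dt ≈ 409.4635417.
T_4 ≈ 445.4248047.
Error ≈ 409.4635417 − 445.4248047 ≈ -35.96126.

-35.96126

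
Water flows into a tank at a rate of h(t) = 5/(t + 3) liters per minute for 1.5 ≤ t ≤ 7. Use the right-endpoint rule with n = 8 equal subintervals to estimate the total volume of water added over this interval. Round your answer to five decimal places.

Δt = (7 − 1.5)/8 = 0.6875.
Right endpoints: 2.1875, 2.875, 3.5625, 4.25, 4.9375, 5.625, 6.3125, 7.
h(2.1875) = 80/83, h(2.875) = 40/47, h(3.5625) = 16/21, h(4.25) = 20/29, h(4.9375) = 80/127, h(5.625) = 40/69, h(6.3125) = 80/149, h(7) = 0.5.
Sum = Δt · [h(2.1875) + h(2.875) + h(3.5625) + ...].
Sum ≈ 3.79020.

3.79020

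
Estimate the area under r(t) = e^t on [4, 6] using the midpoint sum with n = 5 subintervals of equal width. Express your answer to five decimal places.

Δt = (6 − 4)/5 = 0.4.
Midpoints: 4.2, 4.6, 5, 5.4, 5.8.
r(4.2) ≈ 66.68633, r(4.6) ≈ 99.48432, r(5) ≈ 148.41316, r(5.4) ≈ 221.40642, r(5.8) ≈ 330.29956.
Sum = Δt · [r(4.2) + r(4.6) + r(5) + r(5.4) + r(5.8)].
Sum ≈ 346.51591.

346.51591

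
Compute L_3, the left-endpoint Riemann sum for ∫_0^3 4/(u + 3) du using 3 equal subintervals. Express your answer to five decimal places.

3.13333

Δu = (3 − 0)/3 = 1.
Left endpoints: 0, 1, 2.
f(0) = 4/3, f(1) = 1, f(2) = 0.8.
Sum = Δu · [f(0) + f(1) + f(2)].
Sum ≈ 3.13333.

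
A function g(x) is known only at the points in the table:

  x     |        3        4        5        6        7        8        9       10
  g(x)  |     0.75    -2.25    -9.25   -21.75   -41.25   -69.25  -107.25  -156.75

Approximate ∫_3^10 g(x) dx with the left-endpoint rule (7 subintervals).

-250.25

Δx = 1.
Sum = 1·[0.75 + (-2.25) + (-9.25) + (-21.75) + (-41.25) + (-69.25) + (-107.25)] = -250.25.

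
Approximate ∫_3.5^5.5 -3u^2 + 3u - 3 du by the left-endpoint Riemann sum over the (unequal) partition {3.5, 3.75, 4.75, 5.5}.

-83.578125

Subinterval widths: 0.25, 1, 0.75.
Left endpoints: 3.5, 3.75, 4.75.
f(3.5) = -29.25, f(3.75) = -33.9375, f(4.75) = -56.4375.
Sum = Σ Δu_i · f(u_i).
Sum = -83.578125.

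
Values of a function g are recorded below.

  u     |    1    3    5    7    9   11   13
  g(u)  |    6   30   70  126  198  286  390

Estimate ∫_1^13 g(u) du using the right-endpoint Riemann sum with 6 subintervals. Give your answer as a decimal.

2200

Δu = 2.
Sum = 2·[30 + 70 + 126 + 198 + 286 + 390] = 2200.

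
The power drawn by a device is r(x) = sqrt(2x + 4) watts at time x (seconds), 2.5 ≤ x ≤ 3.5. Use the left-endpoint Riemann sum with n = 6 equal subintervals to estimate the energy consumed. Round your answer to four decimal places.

Δx = (3.5 − 2.5)/6 = 1/6.
Left endpoints: 2.5, 8/3, 17/6, 3, 19/6, 10/3.
r(2.5) ≈ 3.0000, r(8/3) ≈ 3.0551, r(17/6) ≈ 3.1091, r(3) ≈ 3.1623, r(19/6) ≈ 3.2146, r(10/3) ≈ 3.2660.
Sum = Δx · [r(2.5) + r(8/3) + r(17/6) + ...].
Sum ≈ 3.1345.

3.1345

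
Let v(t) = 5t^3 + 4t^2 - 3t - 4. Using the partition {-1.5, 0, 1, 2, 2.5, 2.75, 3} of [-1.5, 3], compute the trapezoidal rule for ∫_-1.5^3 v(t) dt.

Subinterval widths: 1.5, 1, 1, 0.5, 0.25, 0.25.
v(-1.5) = -7.375, v(0) = -4, v(1) = 2, v(2) = 46, v(2.5) = 91.625, v(2.75) = 121.984375, v(3) = 158.
On each subinterval the trapezoid contributes (Δt_i/2)·[v(t_{i-1}) + v(t_i)].
Sum = 110.57421875.

110.57421875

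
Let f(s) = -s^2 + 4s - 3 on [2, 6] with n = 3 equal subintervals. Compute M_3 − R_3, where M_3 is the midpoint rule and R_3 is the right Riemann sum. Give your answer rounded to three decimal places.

12.444

M_3 ≈ -16.74074.
R_3 ≈ -29.18519.
M_3 − R_3 ≈ 12.444.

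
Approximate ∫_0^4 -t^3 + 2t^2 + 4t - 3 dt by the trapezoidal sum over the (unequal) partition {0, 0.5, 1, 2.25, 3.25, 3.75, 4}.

Subinterval widths: 0.5, 0.5, 1.25, 1, 0.5, 0.25.
f(0) = -3, f(0.5) = -0.625, f(1) = 2, f(2.25) = 4.734375, f(3.25) = -3.203125, f(3.75) = -12.609375, f(4) = -19.
On each subinterval the trapezoid contributes (Δt_i/2)·[f(t_{i-1}) + f(t_i)].
Sum = -3.4921875.

-3.4921875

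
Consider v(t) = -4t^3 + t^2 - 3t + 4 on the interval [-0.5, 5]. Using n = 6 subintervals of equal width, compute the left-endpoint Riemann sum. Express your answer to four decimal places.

-392.7662

Δt = (5 − (-0.5))/6 = 11/12.
Left endpoints: -0.5, 5/12, 4/3, 2.25, 19/6, 49/12.
v(-0.5) = 6.25, v(5/12) = 569/216, v(4/3) = -208/27, v(2.25) = -43.25, v(19/6) = -13229/108, v(49/12) = -57005/216.
Sum = Δt · [v(-0.5) + v(5/12) + v(4/3) + ...].
Sum ≈ -392.7662.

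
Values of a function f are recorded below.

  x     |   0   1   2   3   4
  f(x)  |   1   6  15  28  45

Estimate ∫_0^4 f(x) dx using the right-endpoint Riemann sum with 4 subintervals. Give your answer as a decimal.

Δx = 1.
Sum = 1·[6 + 15 + 28 + 45] = 94.

94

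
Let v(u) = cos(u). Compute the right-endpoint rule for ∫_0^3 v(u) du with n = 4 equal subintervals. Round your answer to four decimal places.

Δu = (3 − 0)/4 = 0.75.
Right endpoints: 0.75, 1.5, 2.25, 3.
v(0.75) ≈ 0.7317, v(1.5) ≈ 0.0707, v(2.25) ≈ -0.6282, v(3) ≈ -0.9900.
Sum = Δu · [v(0.75) + v(1.5) + v(2.25) + v(3)].
Sum ≈ -0.6118.

-0.6118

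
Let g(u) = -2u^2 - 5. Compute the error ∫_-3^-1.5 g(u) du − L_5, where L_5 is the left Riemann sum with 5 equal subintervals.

Exact integral: ∫_-3^-1.5 g(u) du = -23.25.
L_5 = -25.32.
Error = -23.25 − (-25.32) = 2.07.

2.07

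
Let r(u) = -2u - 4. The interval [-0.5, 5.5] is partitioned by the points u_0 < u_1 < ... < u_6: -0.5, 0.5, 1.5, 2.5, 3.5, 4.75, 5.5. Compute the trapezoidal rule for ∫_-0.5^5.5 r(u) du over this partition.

-54

Subinterval widths: 1, 1, 1, 1, 1.25, 0.75.
r(-0.5) = -3, r(0.5) = -5, r(1.5) = -7, r(2.5) = -9, r(3.5) = -11, r(4.75) = -13.5, r(5.5) = -15.
On each subinterval the trapezoid contributes (Δu_i/2)·[r(u_{i-1}) + r(u_i)].
Sum = -54.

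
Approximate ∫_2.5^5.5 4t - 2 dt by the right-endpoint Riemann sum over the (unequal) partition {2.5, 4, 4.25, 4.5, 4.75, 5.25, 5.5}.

Subinterval widths: 1.5, 0.25, 0.25, 0.25, 0.5, 0.25.
Right endpoints: 4, 4.25, 4.5, 4.75, 5.25, 5.5.
f(4) = 14, f(4.25) = 15, f(4.5) = 16, f(4.75) = 17, f(5.25) = 19, f(5.5) = 20.
Sum = Σ Δt_i · f(t_i).
Sum = 47.5.

47.5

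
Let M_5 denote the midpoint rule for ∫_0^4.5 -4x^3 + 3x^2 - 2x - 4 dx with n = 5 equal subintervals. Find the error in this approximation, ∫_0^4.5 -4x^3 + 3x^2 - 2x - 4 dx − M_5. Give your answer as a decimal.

-7.29

Exact integral: ∫_0^4.5 f(x) dx = -357.1875.
M_5 = -349.8975.
Error = -357.1875 − (-349.8975) = -7.29.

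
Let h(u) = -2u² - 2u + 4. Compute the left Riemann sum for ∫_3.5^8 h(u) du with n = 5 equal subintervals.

Δu = (8 − 3.5)/5 = 0.9.
Left endpoints: 3.5, 4.4, 5.3, 6.2, 7.1.
h(3.5) = -27.5, h(4.4) = -43.52, h(5.3) = -62.78, h(6.2) = -85.28, h(7.1) = -111.02.
Sum = Δu · [h(3.5) + h(4.4) + h(5.3) + h(6.2) + h(7.1)].
Sum = -297.09.

-297.09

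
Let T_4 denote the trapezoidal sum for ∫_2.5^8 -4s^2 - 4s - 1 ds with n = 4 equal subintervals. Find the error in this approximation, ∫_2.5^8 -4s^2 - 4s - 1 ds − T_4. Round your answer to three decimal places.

6.932

Exact integral: ∫_2.5^8 f(s) ds ≈ -782.83333.
T_4 = -789.765625.
Error ≈ -782.83333 − (-789.765625) ≈ 6.932.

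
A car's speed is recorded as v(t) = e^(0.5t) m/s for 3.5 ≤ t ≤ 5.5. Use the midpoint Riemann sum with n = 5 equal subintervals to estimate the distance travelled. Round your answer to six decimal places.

19.743137

Δt = (5.5 − 3.5)/5 = 0.4.
Midpoints: 3.7, 4.1, 4.5, 4.9, 5.3.
v(3.7) ≈ 6.359820, v(4.1) ≈ 7.767901, v(4.5) ≈ 9.487736, v(4.9) ≈ 11.588347, v(5.3) ≈ 14.154039.
Sum = Δt · [v(3.7) + v(4.1) + v(4.5) + v(4.9) + v(5.3)].
Sum ≈ 19.743137.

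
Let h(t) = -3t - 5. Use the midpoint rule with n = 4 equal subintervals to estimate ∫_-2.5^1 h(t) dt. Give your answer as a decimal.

Δt = (1 − (-2.5))/4 = 0.875.
Midpoints: -2.0625, -1.1875, -0.3125, 0.5625.
h(-2.0625) = 1.1875, h(-1.1875) = -1.4375, h(-0.3125) = -4.0625, h(0.5625) = -6.6875.
Sum = Δt · [h(-2.0625) + h(-1.1875) + h(-0.3125) + h(0.5625)].
Sum = -9.625.

-9.625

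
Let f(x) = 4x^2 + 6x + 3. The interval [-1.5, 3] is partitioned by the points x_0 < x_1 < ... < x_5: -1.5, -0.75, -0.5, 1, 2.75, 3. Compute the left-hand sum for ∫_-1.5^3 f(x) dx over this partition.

39.125

Subinterval widths: 0.75, 0.25, 1.5, 1.75, 0.25.
Left endpoints: -1.5, -0.75, -0.5, 1, 2.75.
f(-1.5) = 3, f(-0.75) = 0.75, f(-0.5) = 1, f(1) = 13, f(2.75) = 49.75.
Sum = Σ Δx_i · f(x_i).
Sum = 39.125.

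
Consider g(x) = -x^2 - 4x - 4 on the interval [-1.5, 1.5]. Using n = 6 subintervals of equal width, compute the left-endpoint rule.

Δx = (1.5 − (-1.5))/6 = 0.5.
Left endpoints: -1.5, -1, -0.5, 0, 0.5, 1.
g(-1.5) = -0.25, g(-1) = -1, g(-0.5) = -2.25, g(0) = -4, g(0.5) = -6.25, g(1) = -9.
Sum = Δx · [g(-1.5) + g(-1) + g(-0.5) + ...].
Sum = -11.375.

-11.375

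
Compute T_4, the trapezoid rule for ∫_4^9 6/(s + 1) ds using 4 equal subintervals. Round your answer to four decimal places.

Δs = (9 − 4)/4 = 1.25.
f(4) = 1.2, f(5.25) = 0.96, f(6.5) = 0.8, f(7.75) = 24/35, f(9) = 0.6.
T_4 = (Δs/2)·[f(s_0) + 2f(s_1) + 2f(s_2) + 2f(s_3) + f(s_4)].
Sum ≈ 4.1821.

4.1821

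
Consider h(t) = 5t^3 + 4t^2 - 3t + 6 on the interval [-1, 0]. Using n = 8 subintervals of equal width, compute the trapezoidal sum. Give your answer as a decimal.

Δt = (0 − (-1))/8 = 0.125.
h(-1) = 8, h(-0.875) = 4269/512, h(-0.75) = 8.390625, h(-0.625) = 4207/512, h(-0.5) = 7.875, h(-0.375) = 3801/512, h(-0.25) = 6.921875, h(-0.125) = 3291/512, h(0) = 6.
T_8 = (Δt/2)·[h(t_0) + 2h(t_1) + ... + 2h(t_{7}) + h(t_8)].
Sum = 7.57421875.

7.57421875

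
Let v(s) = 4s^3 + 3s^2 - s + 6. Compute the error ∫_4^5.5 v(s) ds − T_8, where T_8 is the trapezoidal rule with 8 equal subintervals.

-0.52734375

Exact integral: ∫_4^5.5 v(s) ds = 763.3125.
T_8 = 763.83984375.
Error = 763.3125 − 763.83984375 = -0.52734375.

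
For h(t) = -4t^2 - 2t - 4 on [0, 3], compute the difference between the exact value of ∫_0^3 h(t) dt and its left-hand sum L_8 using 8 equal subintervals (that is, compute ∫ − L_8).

-7.59375

Exact integral: ∫_0^3 h(t) dt = -57.
L_8 = -49.40625.
Error = -57 − (-49.40625) = -7.59375.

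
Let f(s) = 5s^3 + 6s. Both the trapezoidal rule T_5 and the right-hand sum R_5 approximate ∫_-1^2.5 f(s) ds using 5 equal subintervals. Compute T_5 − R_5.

T_5 = 66.54375.
R_5 = 102.9875.
T_5 − R_5 = -36.44375.

-36.44375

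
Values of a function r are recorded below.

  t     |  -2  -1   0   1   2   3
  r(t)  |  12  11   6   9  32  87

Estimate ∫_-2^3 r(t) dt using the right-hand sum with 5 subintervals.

Δt = 1.
Sum = 1·[11 + 6 + 9 + 32 + 87] = 145.

145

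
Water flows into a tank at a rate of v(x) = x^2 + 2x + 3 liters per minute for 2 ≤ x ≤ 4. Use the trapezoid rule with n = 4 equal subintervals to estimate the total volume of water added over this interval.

36.75

Δx = (4 − 2)/4 = 0.5.
v(2) = 11, v(2.5) = 14.25, v(3) = 18, v(3.5) = 22.25, v(4) = 27.
T_4 = (Δx/2)·[v(x_0) + 2v(x_1) + 2v(x_2) + 2v(x_3) + v(x_4)].
Sum = 36.75.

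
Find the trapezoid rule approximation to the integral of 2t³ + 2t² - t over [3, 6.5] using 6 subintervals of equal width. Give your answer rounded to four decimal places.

1006.5437

Δt = (6.5 − 3)/6 = 7/12.
f(3) = 69, f(43/12) = 98599/864, f(25/6) = 18925/108, f(4.75) = 254.71875, f(16/3) = 9584/27, f(71/12) = 413291/864, f(6.5) = 627.25.
T_6 = (Δt/2)·[f(t_0) + 2f(t_1) + ... + 2f(t_{5}) + f(t_6)].
Sum ≈ 1006.5437.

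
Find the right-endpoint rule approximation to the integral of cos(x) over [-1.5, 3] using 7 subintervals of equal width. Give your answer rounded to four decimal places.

Δx = (3 − (-1.5))/7 = 9/14.
Right endpoints: -6/7, -3/14, 3/7, 15/14, 12/7, 33/14, 3.
f(-6/7) ≈ 0.6546, f(-3/14) ≈ 0.9771, f(3/7) ≈ 0.9096, f(15/14) ≈ 0.4789, f(12/7) ≈ -0.1430, f(33/14) ≈ -0.7078, f(3) ≈ -0.9900.
Sum = Δx · [f(-6/7) + f(-3/14) + f(3/7) + ...].
Sum ≈ 0.7582.

0.7582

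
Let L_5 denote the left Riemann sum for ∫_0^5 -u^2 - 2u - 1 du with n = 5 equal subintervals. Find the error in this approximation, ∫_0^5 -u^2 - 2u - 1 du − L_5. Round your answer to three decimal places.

Exact integral: ∫_0^5 f(u) du ≈ -71.66667.
L_5 = -55.
Error ≈ -71.66667 − (-55) ≈ -16.667.

-16.667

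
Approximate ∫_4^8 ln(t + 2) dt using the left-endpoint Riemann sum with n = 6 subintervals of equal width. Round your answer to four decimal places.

Δt = (8 − 4)/6 = 2/3.
Left endpoints: 4, 14/3, 16/3, 6, 20/3, 22/3.
f(4) ≈ 1.7918, f(14/3) ≈ 1.8971, f(16/3) ≈ 1.9924, f(6) ≈ 2.0794, f(20/3) ≈ 2.1595, f(22/3) ≈ 2.2336.
Sum = Δt · [f(4) + f(14/3) + f(16/3) + ...].
Sum ≈ 8.1026.

8.1026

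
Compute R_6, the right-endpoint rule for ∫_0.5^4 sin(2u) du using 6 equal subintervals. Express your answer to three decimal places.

Δu = (4 − 0.5)/6 = 7/12.
Right endpoints: 13/12, 5/3, 2.25, 17/6, 41/12, 4.
f(13/12) ≈ 0.828, f(5/3) ≈ -0.191, f(2.25) ≈ -0.978, f(17/6) ≈ -0.578, f(41/12) ≈ 0.523, f(4) ≈ 0.989.
Sum = Δu · [f(13/12) + f(5/3) + f(2.25) + ...].
Sum ≈ 0.346.

0.346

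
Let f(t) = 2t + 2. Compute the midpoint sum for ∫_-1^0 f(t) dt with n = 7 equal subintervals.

Δt = (0 − (-1))/7 = 1/7.
Midpoints: -13/14, -11/14, -9/14, -0.5, -5/14, -3/14, -1/14.
f(-13/14) = 1/7, f(-11/14) = 3/7, f(-9/14) = 5/7, f(-0.5) = 1, f(-5/14) = 9/7, f(-3/14) = 11/7, f(-1/14) = 13/7.
Sum = Δt · [f(-13/14) + f(-11/14) + f(-9/14) + ...].
Sum = 1.

1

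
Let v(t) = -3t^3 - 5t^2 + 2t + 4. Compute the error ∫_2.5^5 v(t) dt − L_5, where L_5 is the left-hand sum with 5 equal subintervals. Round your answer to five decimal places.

-100.18229

Exact integral: ∫_2.5^5 v(t) dt ≈ -592.9947917.
L_5 = -492.8125.
Error ≈ -592.9947917 − (-492.8125) ≈ -100.18229.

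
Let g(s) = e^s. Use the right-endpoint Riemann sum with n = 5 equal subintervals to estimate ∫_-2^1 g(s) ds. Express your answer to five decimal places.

3.43486

Δs = (1 − (-2))/5 = 0.6.
Right endpoints: -1.4, -0.8, -0.2, 0.4, 1.
g(-1.4) ≈ 0.24660, g(-0.8) ≈ 0.44933, g(-0.2) ≈ 0.81873, g(0.4) ≈ 1.49182, g(1) ≈ 2.71828.
Sum = Δs · [g(-1.4) + g(-0.8) + g(-0.2) + g(0.4) + g(1)].
Sum ≈ 3.43486.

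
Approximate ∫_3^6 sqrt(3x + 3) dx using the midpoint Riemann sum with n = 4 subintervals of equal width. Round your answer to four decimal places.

12.1502

Δx = (6 − 3)/4 = 0.75.
Midpoints: 3.375, 4.125, 4.875, 5.625.
f(3.375) ≈ 3.6228, f(4.125) ≈ 3.9211, f(4.875) ≈ 4.1982, f(5.625) ≈ 4.4581.
Sum = Δx · [f(3.375) + f(4.125) + f(4.875) + f(5.625)].
Sum ≈ 12.1502.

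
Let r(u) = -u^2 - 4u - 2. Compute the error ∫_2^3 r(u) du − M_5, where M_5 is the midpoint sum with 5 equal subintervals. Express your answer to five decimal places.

-0.00333

Exact integral: ∫_2^3 r(u) du ≈ -18.3333333.
M_5 = -18.33.
Error ≈ -18.3333333 − (-18.33) ≈ -0.00333.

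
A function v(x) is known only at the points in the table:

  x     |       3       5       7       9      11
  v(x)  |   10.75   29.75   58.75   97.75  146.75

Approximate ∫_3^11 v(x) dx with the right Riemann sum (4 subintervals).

Δx = 2.
Sum = 2·[29.75 + 58.75 + 97.75 + 146.75] = 666.

666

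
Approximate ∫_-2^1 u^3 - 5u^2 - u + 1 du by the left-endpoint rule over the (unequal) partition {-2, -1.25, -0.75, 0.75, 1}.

Subinterval widths: 0.75, 0.5, 1.5, 0.25.
Left endpoints: -2, -1.25, -0.75, 0.75.
f(-2) = -25, f(-1.25) = -7.515625, f(-0.75) = -1.484375, f(0.75) = -2.140625.
Sum = Σ Δu_i · f(u_i).
Sum = -25.26953125.

-25.26953125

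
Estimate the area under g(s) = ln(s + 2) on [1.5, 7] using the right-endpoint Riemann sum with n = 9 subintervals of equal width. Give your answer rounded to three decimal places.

10.174

Δs = (7 − 1.5)/9 = 11/18.
Right endpoints: 19/9, 49/18, 10/3, 71/18, 41/9, 31/6, 52/9, 115/18, 7.
g(19/9) ≈ 1.414, g(49/18) ≈ 1.552, g(10/3) ≈ 1.674, g(71/18) ≈ 1.782, g(41/9) ≈ 1.880, g(31/6) ≈ 1.969, g(52/9) ≈ 2.051, g(115/18) ≈ 2.127, g(7) ≈ 2.197.
Sum = Δs · [g(19/9) + g(49/18) + g(10/3) + ...].
Sum ≈ 10.174.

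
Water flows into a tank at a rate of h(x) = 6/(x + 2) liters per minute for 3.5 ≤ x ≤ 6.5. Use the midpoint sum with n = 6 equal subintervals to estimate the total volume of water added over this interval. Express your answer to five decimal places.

2.61071

Δx = (6.5 − 3.5)/6 = 0.5.
Midpoints: 3.75, 4.25, 4.75, 5.25, 5.75, 6.25.
h(3.75) = 24/23, h(4.25) = 0.96, h(4.75) = 8/9, h(5.25) = 24/29, h(5.75) = 24/31, h(6.25) = 8/11.
Sum = Δx · [h(3.75) + h(4.25) + h(4.75) + ...].
Sum ≈ 2.61071.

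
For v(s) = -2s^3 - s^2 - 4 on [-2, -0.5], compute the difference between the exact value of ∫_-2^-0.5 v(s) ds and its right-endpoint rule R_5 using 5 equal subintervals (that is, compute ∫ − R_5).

1.65375

Exact integral: ∫_-2^-0.5 v(s) ds = -0.65625.
R_5 = -2.31.
Error = -0.65625 − (-2.31) = 1.65375.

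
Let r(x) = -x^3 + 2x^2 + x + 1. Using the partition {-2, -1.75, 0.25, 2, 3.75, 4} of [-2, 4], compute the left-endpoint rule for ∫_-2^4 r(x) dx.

Subinterval widths: 0.25, 2, 1.75, 1.75, 0.25.
Left endpoints: -2, -1.75, 0.25, 2, 3.75.
r(-2) = 15, r(-1.75) = 10.734375, r(0.25) = 1.359375, r(2) = 3, r(3.75) = -19.859375.
Sum = Σ Δx_i · r(x_i).
Sum = 27.8828125.

27.8828125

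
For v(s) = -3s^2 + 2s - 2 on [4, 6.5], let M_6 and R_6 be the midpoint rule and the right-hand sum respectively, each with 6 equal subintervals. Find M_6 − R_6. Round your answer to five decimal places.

M_6 ≈ -189.2664931.
R_6 ≈ -204.9565972.
M_6 − R_6 ≈ 15.69010.

15.69010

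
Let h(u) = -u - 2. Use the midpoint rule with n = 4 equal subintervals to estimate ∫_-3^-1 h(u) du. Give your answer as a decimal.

0

Δu = (-1 − (-3))/4 = 0.5.
Midpoints: -2.75, -2.25, -1.75, -1.25.
h(-2.75) = 0.75, h(-2.25) = 0.25, h(-1.75) = -0.25, h(-1.25) = -0.75.
Sum = Δu · [h(-2.75) + h(-2.25) + h(-1.75) + h(-1.25)].
Sum = 0.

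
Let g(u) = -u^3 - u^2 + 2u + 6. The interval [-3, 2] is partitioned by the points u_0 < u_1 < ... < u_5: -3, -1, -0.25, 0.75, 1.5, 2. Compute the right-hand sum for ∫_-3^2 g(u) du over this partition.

Subinterval widths: 2, 0.75, 1, 0.75, 0.5.
Right endpoints: -1, -0.25, 0.75, 1.5, 2.
g(-1) = 4, g(-0.25) = 5.453125, g(0.75) = 6.515625, g(1.5) = 3.375, g(2) = -2.
Sum = Σ Δu_i · g(u_i).
Sum = 20.13671875.

20.13671875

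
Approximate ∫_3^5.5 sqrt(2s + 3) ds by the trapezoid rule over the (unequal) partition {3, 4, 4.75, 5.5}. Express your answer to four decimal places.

Subinterval widths: 1, 0.75, 0.75.
f(3) ≈ 3.0000, f(4) ≈ 3.3166, f(4.75) ≈ 3.5355, f(5.5) ≈ 3.7417.
On each subinterval the trapezoid contributes (Δs_i/2)·[f(s_{i-1}) + f(s_i)].
Sum ≈ 8.4568.

8.4568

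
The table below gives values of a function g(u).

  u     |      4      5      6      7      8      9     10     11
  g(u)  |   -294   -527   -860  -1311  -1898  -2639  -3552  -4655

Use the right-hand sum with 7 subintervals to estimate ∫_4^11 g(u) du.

-15442

Δu = 1.
Sum = 1·[(-527) + (-860) + (-1311) + (-1898) + (-2639) + (-3552) + (-4655)] = -15442.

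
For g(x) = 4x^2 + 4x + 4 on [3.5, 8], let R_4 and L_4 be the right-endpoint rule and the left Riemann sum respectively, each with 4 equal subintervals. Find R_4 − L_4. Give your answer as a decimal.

R_4 = 877.359375.
L_4 = 624.234375.
R_4 − L_4 = 253.125.

253.125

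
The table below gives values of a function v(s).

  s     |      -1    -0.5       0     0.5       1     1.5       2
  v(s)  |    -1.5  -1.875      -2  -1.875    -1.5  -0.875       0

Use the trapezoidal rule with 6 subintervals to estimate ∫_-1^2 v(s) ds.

-4.4375

Δs = 0.5.
T_6 = (0.5/2)·[(-1.5) + 2·(-1.875) + 2·(-2) + 2·(-1.875) + 2·(-1.5) + 2·(-0.875) + 0] = -4.4375.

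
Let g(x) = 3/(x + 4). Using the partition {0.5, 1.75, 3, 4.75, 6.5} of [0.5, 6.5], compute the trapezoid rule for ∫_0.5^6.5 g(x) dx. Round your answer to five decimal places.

2.56170

Subinterval widths: 1.25, 1.25, 1.75, 1.75.
g(0.5) = 2/3, g(1.75) = 12/23, g(3) = 3/7, g(4.75) = 12/35, g(6.5) = 2/7.
On each subinterval the trapezoid contributes (Δx_i/2)·[g(x_{i-1}) + g(x_i)].
Sum ≈ 2.56170.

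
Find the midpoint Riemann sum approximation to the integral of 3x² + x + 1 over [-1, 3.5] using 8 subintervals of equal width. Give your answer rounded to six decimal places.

53.644043

Δx = (3.5 − (-1))/8 = 0.5625.
Midpoints: -0.71875, -0.15625, 0.40625, 0.96875, 1.53125, 2.09375, 2.65625, 3.21875.
f(-0.71875) = 1875/1024, f(-0.15625) = 939/1024, f(0.40625) = 1947/1024, f(0.96875) = 4899/1024, f(1.53125) = 9795/1024, f(2.09375) = 16635/1024, f(2.65625) = 25419/1024, f(3.21875) = 36147/1024.
Sum = Δx · [f(-0.71875) + f(-0.15625) + f(0.40625) + ...].
Sum ≈ 53.644043.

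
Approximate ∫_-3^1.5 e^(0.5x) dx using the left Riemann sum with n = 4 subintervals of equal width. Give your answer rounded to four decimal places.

Δx = (1.5 − (-3))/4 = 1.125.
Left endpoints: -3, -1.875, -0.75, 0.375.
f(-3) ≈ 0.2231, f(-1.875) ≈ 0.3916, f(-0.75) ≈ 0.6873, f(0.375) ≈ 1.2062.
Sum = Δx · [f(-3) + f(-1.875) + f(-0.75) + f(0.375)].
Sum ≈ 2.8218.

2.8218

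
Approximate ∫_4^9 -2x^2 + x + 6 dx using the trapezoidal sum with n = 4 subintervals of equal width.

Δx = (9 − 4)/4 = 1.25.
f(4) = -22, f(5.25) = -43.875, f(6.5) = -72, f(7.75) = -106.375, f(9) = -147.
T_4 = (Δx/2)·[f(x_0) + 2f(x_1) + 2f(x_2) + 2f(x_3) + f(x_4)].
Sum = -383.4375.

-383.4375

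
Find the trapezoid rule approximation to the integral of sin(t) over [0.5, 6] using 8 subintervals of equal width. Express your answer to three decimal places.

-0.079

Δt = (6 − 0.5)/8 = 0.6875.
f(0.5) ≈ 0.479, f(1.1875) ≈ 0.927, f(1.875) ≈ 0.954, f(2.5625) ≈ 0.547, f(3.25) ≈ -0.108, f(3.9375) ≈ -0.714, f(4.625) ≈ -0.996, f(5.3125) ≈ -0.825, f(6) ≈ -0.279.
T_8 = (Δt/2)·[f(t_0) + 2f(t_1) + ... + 2f(t_{7}) + f(t_8)].
Sum ≈ -0.079.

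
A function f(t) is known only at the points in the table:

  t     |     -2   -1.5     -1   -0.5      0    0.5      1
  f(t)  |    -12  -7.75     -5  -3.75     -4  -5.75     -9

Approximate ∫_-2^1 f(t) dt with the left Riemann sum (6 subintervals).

-19.125

Δt = 0.5.
Sum = 0.5·[(-12) + (-7.75) + (-5) + (-3.75) + (-4) + (-5.75)] = -19.125.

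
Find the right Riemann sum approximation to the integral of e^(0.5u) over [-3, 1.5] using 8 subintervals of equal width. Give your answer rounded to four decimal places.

4.3453

Δu = (1.5 − (-3))/8 = 0.5625.
Right endpoints: -2.4375, -1.875, -1.3125, -0.75, -0.1875, 0.375, 0.9375, 1.5.
f(-2.4375) ≈ 0.2956, f(-1.875) ≈ 0.3916, f(-1.3125) ≈ 0.5188, f(-0.75) ≈ 0.6873, f(-0.1875) ≈ 0.9105, f(0.375) ≈ 1.2062, f(0.9375) ≈ 1.5980, f(1.5) ≈ 2.1170.
Sum = Δu · [f(-2.4375) + f(-1.875) + f(-1.3125) + ...].
Sum ≈ 4.3453.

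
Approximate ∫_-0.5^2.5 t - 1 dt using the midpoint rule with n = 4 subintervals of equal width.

0

Δt = (2.5 − (-0.5))/4 = 0.75.
Midpoints: -0.125, 0.625, 1.375, 2.125.
f(-0.125) = -1.125, f(0.625) = -0.375, f(1.375) = 0.375, f(2.125) = 1.125.
Sum = Δt · [f(-0.125) + f(0.625) + f(1.375) + f(2.125)].
Sum = 0.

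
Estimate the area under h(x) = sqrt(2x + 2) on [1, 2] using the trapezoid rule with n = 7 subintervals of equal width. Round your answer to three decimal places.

Δx = (2 − 1)/7 = 1/7.
h(1) ≈ 2.000, h(8/7) ≈ 2.070, h(9/7) ≈ 2.138, h(10/7) ≈ 2.204, h(11/7) ≈ 2.268, h(12/7) ≈ 2.330, h(13/7) ≈ 2.390, h(2) ≈ 2.449.
T_7 = (Δx/2)·[h(x_0) + 2h(x_1) + ... + 2h(x_{6}) + h(x_7)].
Sum ≈ 2.232.

2.232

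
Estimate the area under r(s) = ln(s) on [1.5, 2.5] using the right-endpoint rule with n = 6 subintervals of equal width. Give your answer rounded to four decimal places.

Δs = (2.5 − 1.5)/6 = 1/6.
Right endpoints: 5/3, 11/6, 2, 13/6, 7/3, 2.5.
r(5/3) ≈ 0.5108, r(11/6) ≈ 0.6061, r(2) ≈ 0.6931, r(13/6) ≈ 0.7732, r(7/3) ≈ 0.8473, r(2.5) ≈ 0.9163.
Sum = Δs · [r(5/3) + r(11/6) + r(2) + ...].
Sum ≈ 0.7245.

0.7245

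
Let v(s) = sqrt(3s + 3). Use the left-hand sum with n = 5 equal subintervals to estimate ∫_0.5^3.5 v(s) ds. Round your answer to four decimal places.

8.4266

Δs = (3.5 − 0.5)/5 = 0.6.
Left endpoints: 0.5, 1.1, 1.7, 2.3, 2.9.
v(0.5) ≈ 2.1213, v(1.1) ≈ 2.5100, v(1.7) ≈ 2.8460, v(2.3) ≈ 3.1464, v(2.9) ≈ 3.4205.
Sum = Δs · [v(0.5) + v(1.1) + v(1.7) + v(2.3) + v(2.9)].
Sum ≈ 8.4266.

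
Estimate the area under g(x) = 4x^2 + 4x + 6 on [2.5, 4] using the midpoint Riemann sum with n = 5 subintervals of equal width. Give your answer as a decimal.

92.955

Δx = (4 − 2.5)/5 = 0.3.
Midpoints: 2.65, 2.95, 3.25, 3.55, 3.85.
g(2.65) = 44.69, g(2.95) = 52.61, g(3.25) = 61.25, g(3.55) = 70.61, g(3.85) = 80.69.
Sum = Δx · [g(2.65) + g(2.95) + g(3.25) + g(3.55) + g(3.85)].
Sum = 92.955.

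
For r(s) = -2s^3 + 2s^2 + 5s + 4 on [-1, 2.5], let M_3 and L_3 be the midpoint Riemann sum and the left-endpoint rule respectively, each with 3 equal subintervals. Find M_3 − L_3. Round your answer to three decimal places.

M_3 ≈ 20.16956.
L_3 ≈ 20.25463.
M_3 − L_3 ≈ -0.085.

-0.085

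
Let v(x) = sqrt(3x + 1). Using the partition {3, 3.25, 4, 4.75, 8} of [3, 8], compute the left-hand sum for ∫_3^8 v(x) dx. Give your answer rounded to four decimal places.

18.6454

Subinterval widths: 0.25, 0.75, 0.75, 3.25.
Left endpoints: 3, 3.25, 4, 4.75.
v(3) ≈ 3.1623, v(3.25) ≈ 3.2787, v(4) ≈ 3.6056, v(4.75) ≈ 3.9051.
Sum = Σ Δx_i · v(x_i).
Sum ≈ 18.6454.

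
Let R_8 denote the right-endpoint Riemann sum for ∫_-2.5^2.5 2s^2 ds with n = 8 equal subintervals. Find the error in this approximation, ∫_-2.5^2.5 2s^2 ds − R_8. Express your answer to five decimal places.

Exact integral: ∫_-2.5^2.5 f(s) ds ≈ 20.8333333.
R_8 = 21.484375.
Error ≈ 20.8333333 − 21.484375 ≈ -0.65104.

-0.65104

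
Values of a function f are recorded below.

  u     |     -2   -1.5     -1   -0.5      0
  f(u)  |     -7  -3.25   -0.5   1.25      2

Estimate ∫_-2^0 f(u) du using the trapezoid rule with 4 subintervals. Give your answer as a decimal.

Δu = 0.5.
T_4 = (0.5/2)·[(-7) + 2·(-3.25) + 2·(-0.5) + 2·1.25 + 2] = -2.5.

-2.5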